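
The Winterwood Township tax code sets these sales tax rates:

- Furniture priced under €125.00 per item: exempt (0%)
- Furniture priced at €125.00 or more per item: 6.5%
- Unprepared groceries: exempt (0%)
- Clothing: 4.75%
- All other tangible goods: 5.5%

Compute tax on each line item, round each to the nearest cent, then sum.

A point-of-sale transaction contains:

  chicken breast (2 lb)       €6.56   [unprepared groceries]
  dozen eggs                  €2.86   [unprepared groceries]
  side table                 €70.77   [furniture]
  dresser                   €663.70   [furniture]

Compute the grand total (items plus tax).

€787.03

Chicken breast (2 lb) €6.56: unprepared groceries → 0% → €0.00
Dozen eggs €2.86: unprepared groceries → 0% → €0.00
Side table €70.77: furniture, under €125.00 → 0% → €0.00
Dresser €663.70: furniture, €125.00 or more → 6.5% → €43.14
Subtotal = €743.89; tax = €43.14; total due = €787.03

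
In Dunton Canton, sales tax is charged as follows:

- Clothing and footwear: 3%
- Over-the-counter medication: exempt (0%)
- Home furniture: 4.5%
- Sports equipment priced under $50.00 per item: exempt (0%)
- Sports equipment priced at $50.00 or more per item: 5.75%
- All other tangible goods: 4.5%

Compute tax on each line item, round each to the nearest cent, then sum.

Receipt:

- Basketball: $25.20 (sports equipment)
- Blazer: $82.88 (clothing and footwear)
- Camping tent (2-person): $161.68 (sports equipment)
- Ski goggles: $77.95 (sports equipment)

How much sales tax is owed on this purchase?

Basketball $25.20: sports equipment, under $50.00 → 0% → $0.00
Blazer $82.88: clothing and footwear → 3% → $2.49
Camping tent (2-person) $161.68: sports equipment, $50.00 or more → 5.75% → $9.30
Ski goggles $77.95: sports equipment, $50.00 or more → 5.75% → $4.48
Total tax = $2.49 + $9.30 + $4.48 = $16.27

$16.27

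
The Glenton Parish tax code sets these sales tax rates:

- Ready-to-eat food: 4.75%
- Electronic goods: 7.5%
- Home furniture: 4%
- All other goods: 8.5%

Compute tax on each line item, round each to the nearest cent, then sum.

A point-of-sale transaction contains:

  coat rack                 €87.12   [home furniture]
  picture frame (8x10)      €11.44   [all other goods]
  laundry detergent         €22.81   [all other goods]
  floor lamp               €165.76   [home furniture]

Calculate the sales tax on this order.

Coat rack €87.12: home furniture → 4% → €3.48
Picture frame (8x10) €11.44: all other goods → 8.5% → €0.97
Laundry detergent €22.81: all other goods → 8.5% → €1.94
Floor lamp €165.76: home furniture → 4% → €6.63
Total tax = €3.48 + €0.97 + €1.94 + €6.63 = €13.02

€13.02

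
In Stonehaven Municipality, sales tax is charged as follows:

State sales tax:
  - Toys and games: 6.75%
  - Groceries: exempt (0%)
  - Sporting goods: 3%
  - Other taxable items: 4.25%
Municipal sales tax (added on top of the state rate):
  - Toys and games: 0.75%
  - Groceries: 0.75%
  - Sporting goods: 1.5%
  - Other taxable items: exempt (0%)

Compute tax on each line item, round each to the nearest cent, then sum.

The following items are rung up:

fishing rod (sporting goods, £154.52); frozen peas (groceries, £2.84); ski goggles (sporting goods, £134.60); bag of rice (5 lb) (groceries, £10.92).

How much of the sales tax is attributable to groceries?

£0.10

Frozen peas £2.84: groceries → 0% + 0.75% municipal = 0.75% → £0.02
Bag of rice (5 lb) £10.92: groceries → 0% + 0.75% municipal = 0.75% → £0.08
Tax on groceries = £0.02 + £0.08 = £0.10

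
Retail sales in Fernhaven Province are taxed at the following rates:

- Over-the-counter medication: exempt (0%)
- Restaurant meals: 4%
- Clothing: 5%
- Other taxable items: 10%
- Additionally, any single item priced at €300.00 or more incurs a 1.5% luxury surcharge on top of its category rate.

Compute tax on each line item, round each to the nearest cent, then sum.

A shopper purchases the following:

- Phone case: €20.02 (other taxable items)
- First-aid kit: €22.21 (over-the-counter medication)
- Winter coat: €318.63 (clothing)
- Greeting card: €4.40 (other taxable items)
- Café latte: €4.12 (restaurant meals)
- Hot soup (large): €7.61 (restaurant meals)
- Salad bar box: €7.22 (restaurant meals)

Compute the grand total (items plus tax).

€408.11

Phone case €20.02: other taxable items → 10% → €2.00
First-aid kit €22.21: over-the-counter medication → 0% → €0.00
Winter coat €318.63: clothing → 5% + 1.5% surcharge = 6.5% → €20.71
Greeting card €4.40: other taxable items → 10% → €0.44
Café latte €4.12: restaurant meals → 4% → €0.16
Hot soup (large) €7.61: restaurant meals → 4% → €0.30
Salad bar box €7.22: restaurant meals → 4% → €0.29
Subtotal = €384.21; tax = €23.90; total due = €408.11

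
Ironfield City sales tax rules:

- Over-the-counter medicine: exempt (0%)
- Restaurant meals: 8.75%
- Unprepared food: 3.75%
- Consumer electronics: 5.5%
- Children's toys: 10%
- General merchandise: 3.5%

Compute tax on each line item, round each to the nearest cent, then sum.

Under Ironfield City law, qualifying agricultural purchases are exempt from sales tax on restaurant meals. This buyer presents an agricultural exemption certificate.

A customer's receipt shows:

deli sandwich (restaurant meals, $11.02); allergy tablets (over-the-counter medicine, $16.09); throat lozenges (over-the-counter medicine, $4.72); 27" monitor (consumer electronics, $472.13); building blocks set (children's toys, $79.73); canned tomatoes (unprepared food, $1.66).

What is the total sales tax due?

$34.00

Deli sandwich $11.02: restaurant meals, buyer-exempt → 0% → $0.00
Allergy tablets $16.09: over-the-counter medicine → 0% → $0.00
Throat lozenges $4.72: over-the-counter medicine → 0% → $0.00
27" monitor $472.13: consumer electronics → 5.5% → $25.97
Building blocks set $79.73: children's toys → 10% → $7.97
Canned tomatoes $1.66: unprepared food → 3.75% → $0.06
Total tax = $25.97 + $7.97 + $0.06 = $34.00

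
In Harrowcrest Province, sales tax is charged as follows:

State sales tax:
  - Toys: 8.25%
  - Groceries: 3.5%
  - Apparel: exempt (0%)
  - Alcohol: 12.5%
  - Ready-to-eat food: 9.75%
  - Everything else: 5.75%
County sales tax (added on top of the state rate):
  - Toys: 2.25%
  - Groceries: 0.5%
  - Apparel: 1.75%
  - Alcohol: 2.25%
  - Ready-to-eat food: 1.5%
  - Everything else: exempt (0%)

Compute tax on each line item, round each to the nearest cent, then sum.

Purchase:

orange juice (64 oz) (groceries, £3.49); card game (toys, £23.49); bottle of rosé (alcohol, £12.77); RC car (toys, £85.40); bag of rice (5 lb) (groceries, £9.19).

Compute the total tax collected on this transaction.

Orange juice (64 oz) £3.49: groceries → 3.5% + 0.5% county = 4% → £0.14
Card game £23.49: toys → 8.25% + 2.25% county = 10.5% → £2.47
Bottle of rosé £12.77: alcohol → 12.5% + 2.25% county = 14.75% → £1.88
RC car £85.40: toys → 8.25% + 2.25% county = 10.5% → £8.97
Bag of rice (5 lb) £9.19: groceries → 3.5% + 0.5% county = 4% → £0.37
Total tax = £0.14 + £2.47 + £1.88 + £8.97 + £0.37 = £13.83

£13.83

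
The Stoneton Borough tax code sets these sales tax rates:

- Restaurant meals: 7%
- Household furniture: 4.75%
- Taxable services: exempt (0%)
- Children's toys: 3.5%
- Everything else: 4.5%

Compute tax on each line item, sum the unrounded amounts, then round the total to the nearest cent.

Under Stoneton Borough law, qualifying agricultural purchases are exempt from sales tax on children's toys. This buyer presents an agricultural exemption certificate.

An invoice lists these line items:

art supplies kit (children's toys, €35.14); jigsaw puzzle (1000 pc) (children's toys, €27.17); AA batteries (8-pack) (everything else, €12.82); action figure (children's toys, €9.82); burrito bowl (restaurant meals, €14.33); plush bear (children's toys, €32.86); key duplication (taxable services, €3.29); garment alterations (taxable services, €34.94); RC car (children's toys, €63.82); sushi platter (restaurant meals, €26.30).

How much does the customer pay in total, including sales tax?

€263.91

Art supplies kit €35.14: children's toys, buyer-exempt → 0% → €0.00
Jigsaw puzzle (1000 pc) €27.17: children's toys, buyer-exempt → 0% → €0.00
AA batteries (8-pack) €12.82: everything else → 4.5% → €0.5769
Action figure €9.82: children's toys, buyer-exempt → 0% → €0.00
Burrito bowl €14.33: restaurant meals → 7% → €1.0031
Plush bear €32.86: children's toys, buyer-exempt → 0% → €0.00
Key duplication €3.29: taxable services → 0% → €0.00
Garment alterations €34.94: taxable services → 0% → €0.00
RC car €63.82: children's toys, buyer-exempt → 0% → €0.00
Sushi platter €26.30: restaurant meals → 7% → €1.841
Subtotal = €260.49; unrounded tax = €3.421 → €3.42; total due = €263.91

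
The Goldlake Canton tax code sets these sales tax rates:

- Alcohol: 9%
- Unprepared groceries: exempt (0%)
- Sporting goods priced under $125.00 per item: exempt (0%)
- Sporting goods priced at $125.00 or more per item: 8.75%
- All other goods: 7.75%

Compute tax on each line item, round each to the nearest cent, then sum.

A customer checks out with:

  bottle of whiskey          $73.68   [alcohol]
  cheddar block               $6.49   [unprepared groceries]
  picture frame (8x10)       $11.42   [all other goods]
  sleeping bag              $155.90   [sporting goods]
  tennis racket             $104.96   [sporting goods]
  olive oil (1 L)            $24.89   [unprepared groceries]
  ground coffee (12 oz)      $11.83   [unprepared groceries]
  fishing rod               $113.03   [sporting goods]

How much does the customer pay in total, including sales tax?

$523.36

Bottle of whiskey $73.68: alcohol → 9% → $6.63
Cheddar block $6.49: unprepared groceries → 0% → $0.00
Picture frame (8x10) $11.42: all other goods → 7.75% → $0.89
Sleeping bag $155.90: sporting goods, $125.00 or more → 8.75% → $13.64
Tennis racket $104.96: sporting goods, under $125.00 → 0% → $0.00
Olive oil (1 L) $24.89: unprepared groceries → 0% → $0.00
Ground coffee (12 oz) $11.83: unprepared groceries → 0% → $0.00
Fishing rod $113.03: sporting goods, under $125.00 → 0% → $0.00
Subtotal = $502.20; tax = $21.16; total due = $523.36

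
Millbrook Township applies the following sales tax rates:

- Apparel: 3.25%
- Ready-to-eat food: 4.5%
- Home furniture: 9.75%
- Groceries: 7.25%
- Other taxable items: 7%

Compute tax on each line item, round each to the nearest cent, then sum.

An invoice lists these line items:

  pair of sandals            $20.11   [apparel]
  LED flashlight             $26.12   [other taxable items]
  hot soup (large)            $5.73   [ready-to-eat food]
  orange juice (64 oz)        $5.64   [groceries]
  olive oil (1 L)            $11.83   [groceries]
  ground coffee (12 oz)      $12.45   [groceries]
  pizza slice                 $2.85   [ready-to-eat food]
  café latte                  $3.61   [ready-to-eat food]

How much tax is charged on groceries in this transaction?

Orange juice (64 oz) $5.64: groceries → 7.25% → $0.41
Olive oil (1 L) $11.83: groceries → 7.25% → $0.86
Ground coffee (12 oz) $12.45: groceries → 7.25% → $0.90
Tax on groceries = $0.41 + $0.86 + $0.90 = $2.17

$2.17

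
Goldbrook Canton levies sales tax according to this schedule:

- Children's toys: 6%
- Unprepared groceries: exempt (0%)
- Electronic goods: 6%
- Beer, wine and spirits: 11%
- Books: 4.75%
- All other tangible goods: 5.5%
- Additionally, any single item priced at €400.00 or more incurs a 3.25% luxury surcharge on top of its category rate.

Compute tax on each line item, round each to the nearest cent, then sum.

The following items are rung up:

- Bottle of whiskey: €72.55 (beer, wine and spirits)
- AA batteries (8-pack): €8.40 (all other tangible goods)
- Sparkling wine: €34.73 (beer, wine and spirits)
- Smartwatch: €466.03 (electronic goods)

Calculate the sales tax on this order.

Bottle of whiskey €72.55: beer, wine and spirits → 11% → €7.98
AA batteries (8-pack) €8.40: all other tangible goods → 5.5% → €0.46
Sparkling wine €34.73: beer, wine and spirits → 11% → €3.82
Smartwatch €466.03: electronic goods → 6% + 3.25% surcharge = 9.25% → €43.11
Total tax = €7.98 + €0.46 + €3.82 + €43.11 = €55.37

€55.37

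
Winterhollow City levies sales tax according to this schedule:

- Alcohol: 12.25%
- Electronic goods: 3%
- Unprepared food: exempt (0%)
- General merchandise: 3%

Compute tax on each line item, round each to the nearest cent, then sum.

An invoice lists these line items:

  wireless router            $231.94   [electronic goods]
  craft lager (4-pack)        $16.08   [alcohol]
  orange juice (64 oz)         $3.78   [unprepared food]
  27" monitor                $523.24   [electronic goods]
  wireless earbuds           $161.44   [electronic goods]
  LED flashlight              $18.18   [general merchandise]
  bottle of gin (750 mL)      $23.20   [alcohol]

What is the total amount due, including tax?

$1010.72

Wireless router $231.94: electronic goods → 3% → $6.96
Craft lager (4-pack) $16.08: alcohol → 12.25% → $1.97
Orange juice (64 oz) $3.78: unprepared food → 0% → $0.00
27" monitor $523.24: electronic goods → 3% → $15.70
Wireless earbuds $161.44: electronic goods → 3% → $4.84
LED flashlight $18.18: general merchandise → 3% → $0.55
Bottle of gin (750 mL) $23.20: alcohol → 12.25% → $2.84
Subtotal = $977.86; tax = $32.86; total due = $1010.72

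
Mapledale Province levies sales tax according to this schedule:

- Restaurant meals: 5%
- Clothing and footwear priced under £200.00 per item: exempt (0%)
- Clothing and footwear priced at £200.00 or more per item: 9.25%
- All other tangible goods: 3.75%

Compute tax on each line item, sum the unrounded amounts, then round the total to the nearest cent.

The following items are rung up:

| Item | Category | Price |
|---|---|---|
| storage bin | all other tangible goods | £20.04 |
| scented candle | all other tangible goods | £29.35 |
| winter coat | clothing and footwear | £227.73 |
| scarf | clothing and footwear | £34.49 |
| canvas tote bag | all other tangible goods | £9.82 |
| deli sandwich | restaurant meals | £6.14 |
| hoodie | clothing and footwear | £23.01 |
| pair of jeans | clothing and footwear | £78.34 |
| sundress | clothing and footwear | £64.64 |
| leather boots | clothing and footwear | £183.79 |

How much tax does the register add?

Storage bin £20.04: all other tangible goods → 3.75% → £0.7515
Scented candle £29.35: all other tangible goods → 3.75% → £1.100625
Winter coat £227.73: clothing and footwear, £200.00 or more → 9.25% → £21.065025
Scarf £34.49: clothing and footwear, under £200.00 → 0% → £0.00
Canvas tote bag £9.82: all other tangible goods → 3.75% → £0.36825
Deli sandwich £6.14: restaurant meals → 5% → £0.307
Hoodie £23.01: clothing and footwear, under £200.00 → 0% → £0.00
Pair of jeans £78.34: clothing and footwear, under £200.00 → 0% → £0.00
Sundress £64.64: clothing and footwear, under £200.00 → 0% → £0.00
Leather boots £183.79: clothing and footwear, under £200.00 → 0% → £0.00
Unrounded tax sum = £23.5924 → £23.59

£23.59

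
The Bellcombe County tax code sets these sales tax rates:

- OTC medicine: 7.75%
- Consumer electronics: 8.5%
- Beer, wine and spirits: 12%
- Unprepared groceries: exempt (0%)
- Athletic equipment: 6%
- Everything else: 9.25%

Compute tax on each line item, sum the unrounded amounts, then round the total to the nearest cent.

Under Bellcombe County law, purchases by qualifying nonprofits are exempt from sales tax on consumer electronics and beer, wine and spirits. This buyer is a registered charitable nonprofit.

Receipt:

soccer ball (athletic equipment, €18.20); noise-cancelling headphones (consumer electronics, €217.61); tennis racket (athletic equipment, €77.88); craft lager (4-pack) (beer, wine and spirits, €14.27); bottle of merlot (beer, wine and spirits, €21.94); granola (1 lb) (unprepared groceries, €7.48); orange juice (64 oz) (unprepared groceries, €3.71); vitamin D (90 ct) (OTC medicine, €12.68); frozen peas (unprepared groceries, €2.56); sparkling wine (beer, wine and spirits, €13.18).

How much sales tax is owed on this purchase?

€6.75

Soccer ball €18.20: athletic equipment → 6% → €1.092
Noise-cancelling headphones €217.61: consumer electronics, buyer-exempt → 0% → €0.00
Tennis racket €77.88: athletic equipment → 6% → €4.6728
Craft lager (4-pack) €14.27: beer, wine and spirits, buyer-exempt → 0% → €0.00
Bottle of merlot €21.94: beer, wine and spirits, buyer-exempt → 0% → €0.00
Granola (1 lb) €7.48: unprepared groceries → 0% → €0.00
Orange juice (64 oz) €3.71: unprepared groceries → 0% → €0.00
Vitamin D (90 ct) €12.68: OTC medicine → 7.75% → €0.9827
Frozen peas €2.56: unprepared groceries → 0% → €0.00
Sparkling wine €13.18: beer, wine and spirits, buyer-exempt → 0% → €0.00
Unrounded tax sum = €6.7475 → €6.75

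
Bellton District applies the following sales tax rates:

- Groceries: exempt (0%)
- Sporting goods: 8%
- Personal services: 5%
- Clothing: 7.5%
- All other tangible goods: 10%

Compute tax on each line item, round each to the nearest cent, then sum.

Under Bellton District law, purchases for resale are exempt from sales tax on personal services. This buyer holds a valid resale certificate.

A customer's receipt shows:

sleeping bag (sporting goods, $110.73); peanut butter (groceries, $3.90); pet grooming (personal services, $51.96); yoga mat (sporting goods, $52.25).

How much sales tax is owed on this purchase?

Sleeping bag $110.73: sporting goods → 8% → $8.86
Peanut butter $3.90: groceries → 0% → $0.00
Pet grooming $51.96: personal services, buyer-exempt → 0% → $0.00
Yoga mat $52.25: sporting goods → 8% → $4.18
Total tax = $8.86 + $4.18 = $13.04

$13.04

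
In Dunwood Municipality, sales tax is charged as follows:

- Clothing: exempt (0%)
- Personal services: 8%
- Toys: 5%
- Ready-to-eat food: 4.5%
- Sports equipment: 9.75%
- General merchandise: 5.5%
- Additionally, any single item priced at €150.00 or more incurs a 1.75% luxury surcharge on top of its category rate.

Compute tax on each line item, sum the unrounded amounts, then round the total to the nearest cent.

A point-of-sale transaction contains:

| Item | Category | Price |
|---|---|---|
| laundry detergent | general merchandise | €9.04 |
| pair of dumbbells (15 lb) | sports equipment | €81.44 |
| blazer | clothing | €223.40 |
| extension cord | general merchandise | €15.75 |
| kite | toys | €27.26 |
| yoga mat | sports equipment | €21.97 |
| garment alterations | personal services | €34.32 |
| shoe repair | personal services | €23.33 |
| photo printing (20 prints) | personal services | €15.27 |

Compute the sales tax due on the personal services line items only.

Garment alterations €34.32: personal services → 8% → €2.7456
Shoe repair €23.33: personal services → 8% → €1.8664
Photo printing (20 prints) €15.27: personal services → 8% → €1.2216
Tax on personal services: unrounded sum = €5.8336 → €5.83

€5.83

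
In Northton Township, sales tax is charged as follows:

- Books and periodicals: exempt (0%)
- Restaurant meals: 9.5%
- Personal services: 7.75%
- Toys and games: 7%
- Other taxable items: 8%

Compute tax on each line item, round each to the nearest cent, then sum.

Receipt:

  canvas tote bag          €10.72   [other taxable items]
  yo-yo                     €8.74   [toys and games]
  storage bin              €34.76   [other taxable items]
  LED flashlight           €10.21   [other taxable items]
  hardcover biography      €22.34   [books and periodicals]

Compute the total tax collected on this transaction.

Canvas tote bag €10.72: other taxable items → 8% → €0.86
Yo-yo €8.74: toys and games → 7% → €0.61
Storage bin €34.76: other taxable items → 8% → €2.78
LED flashlight €10.21: other taxable items → 8% → €0.82
Hardcover biography €22.34: books and periodicals → 0% → €0.00
Total tax = €0.86 + €0.61 + €2.78 + €0.82 = €5.07

€5.07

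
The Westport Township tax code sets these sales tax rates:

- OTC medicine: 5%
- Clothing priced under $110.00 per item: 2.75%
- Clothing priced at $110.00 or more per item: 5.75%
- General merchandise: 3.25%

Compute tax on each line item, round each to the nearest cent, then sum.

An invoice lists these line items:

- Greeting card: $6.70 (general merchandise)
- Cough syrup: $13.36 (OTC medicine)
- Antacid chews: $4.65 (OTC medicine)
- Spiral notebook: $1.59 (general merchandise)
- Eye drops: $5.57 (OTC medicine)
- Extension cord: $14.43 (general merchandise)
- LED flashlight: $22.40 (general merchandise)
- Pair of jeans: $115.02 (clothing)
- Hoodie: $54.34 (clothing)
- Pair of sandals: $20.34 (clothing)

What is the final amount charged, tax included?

Greeting card $6.70: general merchandise → 3.25% → $0.22
Cough syrup $13.36: OTC medicine → 5% → $0.67
Antacid chews $4.65: OTC medicine → 5% → $0.23
Spiral notebook $1.59: general merchandise → 3.25% → $0.05
Eye drops $5.57: OTC medicine → 5% → $0.28
Extension cord $14.43: general merchandise → 3.25% → $0.47
LED flashlight $22.40: general merchandise → 3.25% → $0.73
Pair of jeans $115.02: clothing, $110.00 or more → 5.75% → $6.61
Hoodie $54.34: clothing, under $110.00 → 2.75% → $1.49
Pair of sandals $20.34: clothing, under $110.00 → 2.75% → $0.56
Subtotal = $258.40; tax = $11.31; total due = $269.71

$269.71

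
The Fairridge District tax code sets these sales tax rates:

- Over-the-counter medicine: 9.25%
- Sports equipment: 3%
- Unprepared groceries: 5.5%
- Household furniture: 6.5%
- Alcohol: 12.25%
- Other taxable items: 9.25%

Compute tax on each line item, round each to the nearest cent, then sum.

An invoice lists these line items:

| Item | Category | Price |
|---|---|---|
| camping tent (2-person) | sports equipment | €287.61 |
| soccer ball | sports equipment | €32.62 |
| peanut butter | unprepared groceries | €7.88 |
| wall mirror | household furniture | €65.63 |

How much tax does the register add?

Camping tent (2-person) €287.61: sports equipment → 3% → €8.63
Soccer ball €32.62: sports equipment → 3% → €0.98
Peanut butter €7.88: unprepared groceries → 5.5% → €0.43
Wall mirror €65.63: household furniture → 6.5% → €4.27
Total tax = €8.63 + €0.98 + €0.43 + €4.27 = €14.31

€14.31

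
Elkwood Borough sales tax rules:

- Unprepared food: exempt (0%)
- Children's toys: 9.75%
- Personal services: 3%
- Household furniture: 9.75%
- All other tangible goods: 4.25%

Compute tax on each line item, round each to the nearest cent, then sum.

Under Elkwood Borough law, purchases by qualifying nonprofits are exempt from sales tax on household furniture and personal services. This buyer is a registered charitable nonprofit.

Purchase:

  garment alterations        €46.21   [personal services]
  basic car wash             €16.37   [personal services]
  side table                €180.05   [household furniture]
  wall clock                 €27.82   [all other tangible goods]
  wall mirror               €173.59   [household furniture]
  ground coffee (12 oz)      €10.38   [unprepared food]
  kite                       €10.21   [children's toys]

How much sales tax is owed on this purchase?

€2.18

Garment alterations €46.21: personal services, buyer-exempt → 0% → €0.00
Basic car wash €16.37: personal services, buyer-exempt → 0% → €0.00
Side table €180.05: household furniture, buyer-exempt → 0% → €0.00
Wall clock €27.82: all other tangible goods → 4.25% → €1.18
Wall mirror €173.59: household furniture, buyer-exempt → 0% → €0.00
Ground coffee (12 oz) €10.38: unprepared food → 0% → €0.00
Kite €10.21: children's toys → 9.75% → €1.00
Total tax = €1.18 + €1.00 = €2.18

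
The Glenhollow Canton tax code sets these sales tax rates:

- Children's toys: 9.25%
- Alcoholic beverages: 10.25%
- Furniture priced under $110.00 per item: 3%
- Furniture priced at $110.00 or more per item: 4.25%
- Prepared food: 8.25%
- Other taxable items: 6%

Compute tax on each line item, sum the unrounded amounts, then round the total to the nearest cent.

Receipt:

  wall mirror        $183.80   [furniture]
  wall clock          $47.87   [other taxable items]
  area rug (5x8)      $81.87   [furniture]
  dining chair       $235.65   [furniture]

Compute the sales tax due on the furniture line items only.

Wall mirror $183.80: furniture, $110.00 or more → 4.25% → $7.8115
Area rug (5x8) $81.87: furniture, under $110.00 → 3% → $2.4561
Dining chair $235.65: furniture, $110.00 or more → 4.25% → $10.015125
Tax on furniture: unrounded sum = $20.282725 → $20.28

$20.28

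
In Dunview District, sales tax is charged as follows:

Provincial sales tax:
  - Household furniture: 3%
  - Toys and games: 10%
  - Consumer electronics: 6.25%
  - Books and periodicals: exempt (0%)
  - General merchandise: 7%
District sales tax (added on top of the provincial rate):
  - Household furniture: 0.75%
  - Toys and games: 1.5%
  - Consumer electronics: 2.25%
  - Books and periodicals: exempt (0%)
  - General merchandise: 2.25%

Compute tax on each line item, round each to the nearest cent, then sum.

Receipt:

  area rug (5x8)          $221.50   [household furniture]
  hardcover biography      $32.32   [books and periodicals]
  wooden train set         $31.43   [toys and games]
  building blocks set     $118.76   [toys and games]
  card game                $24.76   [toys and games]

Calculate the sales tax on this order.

$28.43

Area rug (5x8) $221.50: household furniture → 3% + 0.75% district = 3.75% → $8.31
Hardcover biography $32.32: books and periodicals → 0% + 0% district = 0% → $0.00
Wooden train set $31.43: toys and games → 10% + 1.5% district = 11.5% → $3.61
Building blocks set $118.76: toys and games → 10% + 1.5% district = 11.5% → $13.66
Card game $24.76: toys and games → 10% + 1.5% district = 11.5% → $2.85
Total tax = $8.31 + $3.61 + $13.66 + $2.85 = $28.43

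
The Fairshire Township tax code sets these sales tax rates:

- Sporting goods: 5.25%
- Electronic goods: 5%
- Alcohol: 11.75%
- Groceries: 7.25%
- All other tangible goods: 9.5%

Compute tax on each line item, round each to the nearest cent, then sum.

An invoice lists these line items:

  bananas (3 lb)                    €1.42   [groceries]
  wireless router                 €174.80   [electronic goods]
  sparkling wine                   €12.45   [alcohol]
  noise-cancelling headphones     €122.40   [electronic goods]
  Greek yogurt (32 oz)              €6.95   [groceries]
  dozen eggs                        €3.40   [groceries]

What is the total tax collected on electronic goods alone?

€14.86

Wireless router €174.80: electronic goods → 5% → €8.74
Noise-cancelling headphones €122.40: electronic goods → 5% → €6.12
Tax on electronic goods = €8.74 + €6.12 = €14.86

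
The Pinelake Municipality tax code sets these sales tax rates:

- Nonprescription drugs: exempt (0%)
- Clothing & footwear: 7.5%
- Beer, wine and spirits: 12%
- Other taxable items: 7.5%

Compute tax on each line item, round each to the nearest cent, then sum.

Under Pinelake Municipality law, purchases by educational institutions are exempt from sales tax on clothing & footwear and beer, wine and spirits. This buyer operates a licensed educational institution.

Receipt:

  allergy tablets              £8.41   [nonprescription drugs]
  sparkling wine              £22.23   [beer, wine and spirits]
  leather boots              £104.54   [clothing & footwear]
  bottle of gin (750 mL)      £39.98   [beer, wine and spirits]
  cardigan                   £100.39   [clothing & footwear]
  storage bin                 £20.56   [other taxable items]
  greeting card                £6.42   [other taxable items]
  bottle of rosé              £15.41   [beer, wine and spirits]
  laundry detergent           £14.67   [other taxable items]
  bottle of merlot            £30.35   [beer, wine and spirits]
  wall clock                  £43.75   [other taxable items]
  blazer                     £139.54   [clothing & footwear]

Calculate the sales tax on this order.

£6.40

Allergy tablets £8.41: nonprescription drugs → 0% → £0.00
Sparkling wine £22.23: beer, wine and spirits, buyer-exempt → 0% → £0.00
Leather boots £104.54: clothing & footwear, buyer-exempt → 0% → £0.00
Bottle of gin (750 mL) £39.98: beer, wine and spirits, buyer-exempt → 0% → £0.00
Cardigan £100.39: clothing & footwear, buyer-exempt → 0% → £0.00
Storage bin £20.56: other taxable items → 7.5% → £1.54
Greeting card £6.42: other taxable items → 7.5% → £0.48
Bottle of rosé £15.41: beer, wine and spirits, buyer-exempt → 0% → £0.00
Laundry detergent £14.67: other taxable items → 7.5% → £1.10
Bottle of merlot £30.35: beer, wine and spirits, buyer-exempt → 0% → £0.00
Wall clock £43.75: other taxable items → 7.5% → £3.28
Blazer £139.54: clothing & footwear, buyer-exempt → 0% → £0.00
Total tax = £1.54 + £0.48 + £1.10 + £3.28 = £6.40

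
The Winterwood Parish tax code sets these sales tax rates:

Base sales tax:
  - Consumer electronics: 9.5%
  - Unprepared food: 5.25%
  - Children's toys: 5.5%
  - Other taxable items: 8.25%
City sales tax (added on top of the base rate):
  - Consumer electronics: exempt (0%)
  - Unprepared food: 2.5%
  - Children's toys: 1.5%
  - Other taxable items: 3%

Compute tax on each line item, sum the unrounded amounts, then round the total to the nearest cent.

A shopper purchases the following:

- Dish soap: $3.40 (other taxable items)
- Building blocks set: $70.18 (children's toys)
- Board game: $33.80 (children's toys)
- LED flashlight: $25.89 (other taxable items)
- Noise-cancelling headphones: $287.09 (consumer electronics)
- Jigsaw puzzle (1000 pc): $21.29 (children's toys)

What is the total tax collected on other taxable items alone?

Dish soap $3.40: other taxable items → 8.25% + 3% city = 11.25% → $0.3825
LED flashlight $25.89: other taxable items → 8.25% + 3% city = 11.25% → $2.912625
Tax on other taxable items: unrounded sum = $3.295125 → $3.30

$3.30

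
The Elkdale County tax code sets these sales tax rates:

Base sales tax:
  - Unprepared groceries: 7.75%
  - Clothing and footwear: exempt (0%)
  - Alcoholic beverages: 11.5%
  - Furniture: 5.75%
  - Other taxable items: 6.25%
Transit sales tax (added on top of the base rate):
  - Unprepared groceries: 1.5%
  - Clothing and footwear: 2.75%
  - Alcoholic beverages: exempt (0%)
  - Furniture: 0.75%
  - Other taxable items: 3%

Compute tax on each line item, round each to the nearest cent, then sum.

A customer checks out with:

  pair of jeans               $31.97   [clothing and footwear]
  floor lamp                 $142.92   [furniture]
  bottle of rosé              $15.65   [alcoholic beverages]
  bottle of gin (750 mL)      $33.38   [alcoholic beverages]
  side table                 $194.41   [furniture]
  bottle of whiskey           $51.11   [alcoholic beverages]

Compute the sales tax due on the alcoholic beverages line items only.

Bottle of rosé $15.65: alcoholic beverages → 11.5% + 0% transit = 11.5% → $1.80
Bottle of gin (750 mL) $33.38: alcoholic beverages → 11.5% + 0% transit = 11.5% → $3.84
Bottle of whiskey $51.11: alcoholic beverages → 11.5% + 0% transit = 11.5% → $5.88
Tax on alcoholic beverages = $1.80 + $3.84 + $5.88 = $11.52

$11.52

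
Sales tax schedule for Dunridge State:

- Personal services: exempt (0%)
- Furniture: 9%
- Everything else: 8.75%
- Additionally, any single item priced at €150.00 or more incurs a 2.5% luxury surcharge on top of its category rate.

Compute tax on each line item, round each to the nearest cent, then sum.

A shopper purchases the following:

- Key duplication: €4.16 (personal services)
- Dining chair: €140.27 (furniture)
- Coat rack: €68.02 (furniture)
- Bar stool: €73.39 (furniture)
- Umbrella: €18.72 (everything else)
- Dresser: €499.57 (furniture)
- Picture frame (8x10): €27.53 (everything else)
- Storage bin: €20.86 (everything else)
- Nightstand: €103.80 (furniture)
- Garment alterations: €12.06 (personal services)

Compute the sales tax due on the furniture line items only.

Dining chair €140.27: furniture → 9% → €12.62
Coat rack €68.02: furniture → 9% → €6.12
Bar stool €73.39: furniture → 9% → €6.61
Dresser €499.57: furniture → 9% + 2.5% surcharge = 11.5% → €57.45
Nightstand €103.80: furniture → 9% → €9.34
Tax on furniture = €12.62 + €6.12 + €6.61 + €57.45 + €9.34 = €92.14

€92.14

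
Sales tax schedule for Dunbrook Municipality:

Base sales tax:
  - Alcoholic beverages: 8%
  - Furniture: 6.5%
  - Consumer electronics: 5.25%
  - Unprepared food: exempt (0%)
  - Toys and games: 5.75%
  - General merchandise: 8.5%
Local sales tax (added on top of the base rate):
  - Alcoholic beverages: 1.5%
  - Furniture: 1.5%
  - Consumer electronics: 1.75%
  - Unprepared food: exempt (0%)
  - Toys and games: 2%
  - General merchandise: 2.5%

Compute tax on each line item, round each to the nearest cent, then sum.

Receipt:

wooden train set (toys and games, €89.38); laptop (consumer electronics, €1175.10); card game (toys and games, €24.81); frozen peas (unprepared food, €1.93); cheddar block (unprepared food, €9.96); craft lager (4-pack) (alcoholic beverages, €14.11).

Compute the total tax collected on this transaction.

Wooden train set €89.38: toys and games → 5.75% + 2% local = 7.75% → €6.93
Laptop €1175.10: consumer electronics → 5.25% + 1.75% local = 7% → €82.26
Card game €24.81: toys and games → 5.75% + 2% local = 7.75% → €1.92
Frozen peas €1.93: unprepared food → 0% + 0% local = 0% → €0.00
Cheddar block €9.96: unprepared food → 0% + 0% local = 0% → €0.00
Craft lager (4-pack) €14.11: alcoholic beverages → 8% + 1.5% local = 9.5% → €1.34
Total tax = €6.93 + €82.26 + €1.92 + €1.34 = €92.45

€92.45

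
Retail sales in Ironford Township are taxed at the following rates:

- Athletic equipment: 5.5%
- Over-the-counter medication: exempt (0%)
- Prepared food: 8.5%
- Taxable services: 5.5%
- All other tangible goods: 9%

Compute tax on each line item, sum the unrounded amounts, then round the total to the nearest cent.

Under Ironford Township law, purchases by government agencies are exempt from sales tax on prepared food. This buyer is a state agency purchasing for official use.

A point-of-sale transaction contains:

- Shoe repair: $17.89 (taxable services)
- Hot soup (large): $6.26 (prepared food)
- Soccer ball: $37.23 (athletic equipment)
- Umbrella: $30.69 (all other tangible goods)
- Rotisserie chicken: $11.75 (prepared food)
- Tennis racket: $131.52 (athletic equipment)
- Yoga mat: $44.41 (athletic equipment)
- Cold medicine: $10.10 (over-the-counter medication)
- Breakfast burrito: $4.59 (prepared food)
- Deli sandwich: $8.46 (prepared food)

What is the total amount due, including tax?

Shoe repair $17.89: taxable services → 5.5% → $0.98395
Hot soup (large) $6.26: prepared food, buyer-exempt → 0% → $0.00
Soccer ball $37.23: athletic equipment → 5.5% → $2.04765
Umbrella $30.69: all other tangible goods → 9% → $2.7621
Rotisserie chicken $11.75: prepared food, buyer-exempt → 0% → $0.00
Tennis racket $131.52: athletic equipment → 5.5% → $7.2336
Yoga mat $44.41: athletic equipment → 5.5% → $2.44255
Cold medicine $10.10: over-the-counter medication → 0% → $0.00
Breakfast burrito $4.59: prepared food, buyer-exempt → 0% → $0.00
Deli sandwich $8.46: prepared food, buyer-exempt → 0% → $0.00
Subtotal = $302.90; unrounded tax = $15.46985 → $15.47; total due = $318.37

$318.37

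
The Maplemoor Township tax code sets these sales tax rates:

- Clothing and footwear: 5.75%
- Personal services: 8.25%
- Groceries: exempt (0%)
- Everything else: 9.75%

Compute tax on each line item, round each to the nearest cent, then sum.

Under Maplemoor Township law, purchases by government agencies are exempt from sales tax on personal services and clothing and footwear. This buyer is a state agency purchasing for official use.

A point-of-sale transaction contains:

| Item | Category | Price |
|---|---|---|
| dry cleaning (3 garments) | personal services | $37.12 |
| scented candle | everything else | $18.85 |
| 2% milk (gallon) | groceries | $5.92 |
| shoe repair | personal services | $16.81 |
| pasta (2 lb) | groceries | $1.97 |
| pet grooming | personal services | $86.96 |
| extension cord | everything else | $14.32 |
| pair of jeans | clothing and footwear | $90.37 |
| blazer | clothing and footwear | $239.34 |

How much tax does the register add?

Dry cleaning (3 garments) $37.12: personal services, buyer-exempt → 0% → $0.00
Scented candle $18.85: everything else → 9.75% → $1.84
2% milk (gallon) $5.92: groceries → 0% → $0.00
Shoe repair $16.81: personal services, buyer-exempt → 0% → $0.00
Pasta (2 lb) $1.97: groceries → 0% → $0.00
Pet grooming $86.96: personal services, buyer-exempt → 0% → $0.00
Extension cord $14.32: everything else → 9.75% → $1.40
Pair of jeans $90.37: clothing and footwear, buyer-exempt → 0% → $0.00
Blazer $239.34: clothing and footwear, buyer-exempt → 0% → $0.00
Total tax = $1.84 + $1.40 = $3.24

$3.24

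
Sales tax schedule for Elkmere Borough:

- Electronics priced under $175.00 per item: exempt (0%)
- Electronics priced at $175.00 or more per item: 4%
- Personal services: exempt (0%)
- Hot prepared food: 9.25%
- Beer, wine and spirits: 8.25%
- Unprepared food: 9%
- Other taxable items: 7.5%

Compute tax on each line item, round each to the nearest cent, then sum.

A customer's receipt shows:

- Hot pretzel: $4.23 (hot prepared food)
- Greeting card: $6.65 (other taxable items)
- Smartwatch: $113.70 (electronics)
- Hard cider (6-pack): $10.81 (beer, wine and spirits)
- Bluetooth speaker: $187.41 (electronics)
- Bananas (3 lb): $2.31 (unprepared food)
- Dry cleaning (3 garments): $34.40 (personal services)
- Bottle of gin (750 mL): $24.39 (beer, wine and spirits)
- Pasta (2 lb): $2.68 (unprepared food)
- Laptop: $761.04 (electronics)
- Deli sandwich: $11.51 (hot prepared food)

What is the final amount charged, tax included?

$1202.37

Hot pretzel $4.23: hot prepared food → 9.25% → $0.39
Greeting card $6.65: other taxable items → 7.5% → $0.50
Smartwatch $113.70: electronics, under $175.00 → 0% → $0.00
Hard cider (6-pack) $10.81: beer, wine and spirits → 8.25% → $0.89
Bluetooth speaker $187.41: electronics, $175.00 or more → 4% → $7.50
Bananas (3 lb) $2.31: unprepared food → 9% → $0.21
Dry cleaning (3 garments) $34.40: personal services → 0% → $0.00
Bottle of gin (750 mL) $24.39: beer, wine and spirits → 8.25% → $2.01
Pasta (2 lb) $2.68: unprepared food → 9% → $0.24
Laptop $761.04: electronics, $175.00 or more → 4% → $30.44
Deli sandwich $11.51: hot prepared food → 9.25% → $1.06
Subtotal = $1159.13; tax = $43.24; total due = $1202.37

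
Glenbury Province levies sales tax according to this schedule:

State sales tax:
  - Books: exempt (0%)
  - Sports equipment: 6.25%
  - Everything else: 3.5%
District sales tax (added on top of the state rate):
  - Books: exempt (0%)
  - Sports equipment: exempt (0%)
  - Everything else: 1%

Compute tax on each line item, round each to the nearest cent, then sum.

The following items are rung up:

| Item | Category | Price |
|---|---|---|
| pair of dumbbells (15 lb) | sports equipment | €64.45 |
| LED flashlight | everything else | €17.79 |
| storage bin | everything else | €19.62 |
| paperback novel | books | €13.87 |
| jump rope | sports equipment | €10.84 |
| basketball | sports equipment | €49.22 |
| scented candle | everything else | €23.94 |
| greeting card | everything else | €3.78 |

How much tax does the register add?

€10.72

Pair of dumbbells (15 lb) €64.45: sports equipment → 6.25% + 0% district = 6.25% → €4.03
LED flashlight €17.79: everything else → 3.5% + 1% district = 4.5% → €0.80
Storage bin €19.62: everything else → 3.5% + 1% district = 4.5% → €0.88
Paperback novel €13.87: books → 0% + 0% district = 0% → €0.00
Jump rope €10.84: sports equipment → 6.25% + 0% district = 6.25% → €0.68
Basketball €49.22: sports equipment → 6.25% + 0% district = 6.25% → €3.08
Scented candle €23.94: everything else → 3.5% + 1% district = 4.5% → €1.08
Greeting card €3.78: everything else → 3.5% + 1% district = 4.5% → €0.17
Total tax = €4.03 + €0.80 + €0.88 + €0.68 + €3.08 + €1.08 + €0.17 = €10.72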